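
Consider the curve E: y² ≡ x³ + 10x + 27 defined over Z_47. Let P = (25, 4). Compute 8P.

Double-and-add on 8 = (1000)₂. Start with P = (25, 4) for the leading 1-bit.
double: tangent at (25, 4): λ = (3·25² + 10)/(2·4) ≡ 5/8. 8⁻¹ ≡ 6 (mod 47), so λ ≡ 5·6 ≡ 30.
  x = λ² - 25 - 25 = 900 - 50 ≡ 4; y = λ·(25 - 4) - 4 ≡ 15. → (4, 15)
double: tangent at (4, 15): λ = (3·4² + 10)/(2·15) ≡ 11/30. 30⁻¹ ≡ 11 (mod 47), so λ ≡ 11·11 ≡ 27.
  x = λ² - 4 - 4 = 729 - 8 ≡ 16; y = λ·(4 - 16) - 15 ≡ 37. → (16, 37)
double: tangent at (16, 37): λ = (3·16² + 10)/(2·37) ≡ 26/27. 27⁻¹ ≡ 7 (mod 47), so λ ≡ 26·7 ≡ 41.
  x = λ² - 16 - 16 = 1681 - 32 ≡ 4; y = λ·(16 - 4) - 37 ≡ 32. → (4, 32)

(4, 32)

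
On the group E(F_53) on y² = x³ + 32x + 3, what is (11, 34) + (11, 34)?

(6, 27)

tangent at (11, 34): λ = (3·11² + 32)/(2·34) ≡ 24/15. 15⁻¹ ≡ 46 (mod 53), so λ ≡ 24·46 ≡ 44.
  x = λ² - 11 - 11 = 1936 - 22 ≡ 6; y = λ·(11 - 6) - 34 ≡ 27. → (6, 27)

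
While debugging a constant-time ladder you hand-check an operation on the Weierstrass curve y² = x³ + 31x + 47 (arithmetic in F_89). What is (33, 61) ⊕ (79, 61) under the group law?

(33, 61) + (79, 61). λ = (61 - 61)/(79 - 33) ≡ 0/46 mod 89. 46⁻¹ ≡ 60 (mod 89) since 46·60 = 2760 ≡ 1, so λ ≡ 0.
  x = λ² - 33 - 79 = 0 - 112 ≡ 66; y = λ·(33 - 66) - 61 ≡ 28. → (66, 28)

(66, 28)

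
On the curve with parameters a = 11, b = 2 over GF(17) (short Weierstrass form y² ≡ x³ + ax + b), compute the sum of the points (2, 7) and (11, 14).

(13, 9)

(2, 7) + (11, 14). λ = (14 - 7)/(11 - 2) ≡ 7/9 mod 17. 9⁻¹ ≡ 2 (mod 17), so λ ≡ 14.
  x = λ² - 2 - 11 = 196 - 13 ≡ 13; y = λ·(2 - 13) - 7 ≡ 9. → (13, 9)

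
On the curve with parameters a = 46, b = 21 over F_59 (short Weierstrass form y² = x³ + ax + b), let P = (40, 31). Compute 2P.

(32, 10)

tangent at (40, 31): λ = (3·40² + 46)/(2·31) ≡ 8/3. 3⁻¹ ≡ 20 (mod 59), so λ ≡ 8·20 ≡ 42.
  x = λ² - 40 - 40 = 1764 - 80 ≡ 32; y = λ·(40 - 32) - 31 ≡ 10. → (32, 10)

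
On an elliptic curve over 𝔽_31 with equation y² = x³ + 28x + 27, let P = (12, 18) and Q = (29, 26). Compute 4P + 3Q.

(28, 28)

First 4P:
Double-and-add on 4 = (100)₂. Start with P = (12, 18) for the leading 1-bit.
double: tangent at (12, 18): λ = (3·12² + 28)/(2·18) ≡ 26/5. 5⁻¹ ≡ 25 (mod 31), so λ ≡ 26·25 ≡ 30.
  x = λ² - 12 - 12 = 900 - 24 ≡ 8; y = λ·(12 - 8) - 18 ≡ 9. → (8, 9)
double: tangent at (8, 9): λ = (3·8² + 28)/(2·9) ≡ 3/18. 18⁻¹ ≡ 19 (mod 31), so λ ≡ 3·19 ≡ 26.
  x = λ² - 8 - 8 = 676 - 16 ≡ 9; y = λ·(8 - 9) - 9 ≡ 27. → (9, 27)
4P = (9, 27).
Next 3Q:
Repeated addition: build up to 3Q.
2Q: tangent at (29, 26): λ = (3·29² + 28)/(2·26) ≡ 9/21. 21⁻¹ ≡ 3 (mod 31), so λ ≡ 9·3 ≡ 27.
  x = λ² - 29 - 29 = 729 - 58 ≡ 20; y = λ·(29 - 20) - 26 ≡ 0. → (20, 0)
3Q: (20, 0) + (29, 26). λ = (26 - 0)/(29 - 20) ≡ 26/9 mod 31. 9⁻¹ ≡ 7 (mod 31), so λ ≡ 27.
  x = λ² - 20 - 29 = 729 - 49 ≡ 29; y = λ·(20 - 29) - 0 ≡ 5. → (29, 5)
3Q = (29, 5).
Finally 4P + 3Q:
(9, 27) + (29, 5). λ = (5 - 27)/(29 - 9) ≡ 9/20 mod 31. 20⁻¹ ≡ 14 (mod 31), so λ ≡ 2.
  x = λ² - 9 - 29 = 4 - 38 ≡ 28; y = λ·(9 - 28) - 27 ≡ 28. → (28, 28)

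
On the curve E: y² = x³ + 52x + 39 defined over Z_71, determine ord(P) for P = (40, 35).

2P: tangent at (40, 35): λ = (3·40² + 52)/(2·35) ≡ 24/70. 70⁻¹ ≡ 70 (mod 71), so λ ≡ 24·70 ≡ 47.
  x = λ² - 40 - 40 = 2209 - 80 ≡ 70; y = λ·(40 - 70) - 35 ≡ 46. → (70, 46)
3P: (70, 46) + (40, 35). λ = (35 - 46)/(40 - 70) ≡ 60/41 mod 71. 41⁻¹ ≡ 26 (mod 71) since 41·26 = 1066 ≡ 1, so λ ≡ 69.
  x = λ² - 70 - 40 = 4761 - 110 ≡ 36; y = λ·(70 - 36) - 46 ≡ 28. → (36, 28)
4P: (36, 28) + (40, 35). λ = (35 - 28)/(40 - 36) ≡ 7/4 mod 71. 4⁻¹ ≡ 18 (mod 71), so λ ≡ 55.
  x = λ² - 36 - 40 = 3025 - 76 ≡ 38; y = λ·(36 - 38) - 28 ≡ 4. → (38, 4)
5P: (38, 4) + (40, 35). λ = (35 - 4)/(40 - 38) ≡ 31/2 mod 71. 2⁻¹ ≡ 36 (mod 71), so λ ≡ 51.
  x = λ² - 38 - 40 = 2601 - 78 ≡ 38; y = λ·(38 - 38) - 4 ≡ 67. → (38, 67)
6P: (38, 67) + (40, 35). λ = (35 - 67)/(40 - 38) ≡ 39/2 mod 71. 2⁻¹ ≡ 36 (mod 71), so λ ≡ 55.
  x = λ² - 38 - 40 = 3025 - 78 ≡ 36; y = λ·(38 - 36) - 67 ≡ 43. → (36, 43)
7P: (36, 43) + (40, 35). λ = (35 - 43)/(40 - 36) ≡ 63/4 mod 71. 4⁻¹ ≡ 18 (mod 71) since 4·18 = 72 ≡ 1, so λ ≡ 69.
  x = λ² - 36 - 40 = 4761 - 76 ≡ 70; y = λ·(36 - 70) - 43 ≡ 25. → (70, 25)
8P: (70, 25) + (40, 35). λ = (35 - 25)/(40 - 70) ≡ 10/41 mod 71. 41⁻¹ ≡ 26 (mod 71), so λ ≡ 47.
  x = λ² - 70 - 40 = 2209 - 110 ≡ 40; y = λ·(70 - 40) - 25 ≡ 36. → (40, 36)
9P: (40, 36) + (40, 35): same x and y₁ ≡ -y₂, so the sum is 𝒪.
9P = 𝒪, so the order is 9.

9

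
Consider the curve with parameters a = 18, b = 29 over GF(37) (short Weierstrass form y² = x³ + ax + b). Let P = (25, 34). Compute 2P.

tangent at (25, 34): λ = (3·25² + 18)/(2·34) ≡ 6/31. 31⁻¹ ≡ 6 (mod 37) since 31·6 = 186 ≡ 1, so λ ≡ 6·6 ≡ 36.
  x = λ² - 25 - 25 = 1296 - 50 ≡ 25; y = λ·(25 - 25) - 34 ≡ 3. → (25, 3)

(25, 3)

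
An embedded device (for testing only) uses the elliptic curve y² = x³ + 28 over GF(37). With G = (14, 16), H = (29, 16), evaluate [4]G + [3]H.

(20, 6)

First 4G:
Double-and-add on 4 = (100)₂. Start with G = (14, 16) for the leading 1-bit.
double: tangent at (14, 16): λ = (3·14² + 0)/(2·16) ≡ 33/32. 32⁻¹ ≡ 22 (mod 37) since 32·22 = 704 ≡ 1, so λ ≡ 33·22 ≡ 23.
  x = λ² - 14 - 14 = 529 - 28 ≡ 20; y = λ·(14 - 20) - 16 ≡ 31. → (20, 31)
double: tangent at (20, 31): λ = (3·20² + 0)/(2·31) ≡ 16/25. 25⁻¹ ≡ 3 (mod 37), so λ ≡ 16·3 ≡ 11.
  x = λ² - 20 - 20 = 121 - 40 ≡ 7; y = λ·(20 - 7) - 31 ≡ 1. → (7, 1)
4G = (7, 1).
Next 3H:
Repeated addition: build up to 3H.
2H: tangent at (29, 16): λ = (3·29² + 0)/(2·16) ≡ 7/32. 32⁻¹ ≡ 22 (mod 37) since 32·22 = 704 ≡ 1, so λ ≡ 7·22 ≡ 6.
  x = λ² - 29 - 29 = 36 - 58 ≡ 15; y = λ·(29 - 15) - 16 ≡ 31. → (15, 31)
3H: (15, 31) + (29, 16). λ = (16 - 31)/(29 - 15) ≡ 22/14 mod 37. 14⁻¹ ≡ 8 (mod 37), so λ ≡ 28.
  x = λ² - 15 - 29 = 784 - 44 ≡ 0; y = λ·(15 - 0) - 31 ≡ 19. → (0, 19)
3H = (0, 19).
Finally 4G + 3H:
(7, 1) + (0, 19). λ = (19 - 1)/(0 - 7) ≡ 18/30 mod 37. 30⁻¹ ≡ 21 (mod 37), so λ ≡ 8.
  x = λ² - 7 - 0 = 64 - 7 ≡ 20; y = λ·(7 - 20) - 1 ≡ 6. → (20, 6)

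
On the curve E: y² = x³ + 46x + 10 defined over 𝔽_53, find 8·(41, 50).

Write G = (41, 50).
Double-and-add on 8 = (1000)₂. Start with G = (41, 50) for the leading 1-bit.
double: tangent at (41, 50): λ = (3·41² + 46)/(2·50) ≡ 1/47. 47⁻¹ ≡ 44 (mod 53) since 47·44 = 2068 ≡ 1, so λ ≡ 1·44 ≡ 44.
  x = λ² - 41 - 41 = 1936 - 82 ≡ 52; y = λ·(41 - 52) - 50 ≡ 49. → (52, 49)
double: tangent at (52, 49): λ = (3·52² + 46)/(2·49) ≡ 49/45. 45⁻¹ ≡ 33 (mod 53), so λ ≡ 49·33 ≡ 27.
  x = λ² - 52 - 52 = 729 - 104 ≡ 42; y = λ·(52 - 42) - 49 ≡ 9. → (42, 9)
double: tangent at (42, 9): λ = (3·42² + 46)/(2·9) ≡ 38/18. 18⁻¹ ≡ 3 (mod 53), so λ ≡ 38·3 ≡ 8.
  x = λ² - 42 - 42 = 64 - 84 ≡ 33; y = λ·(42 - 33) - 9 ≡ 10. → (33, 10)

(33, 10)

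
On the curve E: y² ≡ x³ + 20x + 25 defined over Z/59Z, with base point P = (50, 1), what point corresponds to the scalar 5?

Repeated addition: build up to 5P.
2P: tangent at (50, 1): λ = (3·50² + 20)/(2·1) ≡ 27/2. 2⁻¹ ≡ 30 (mod 59) since 2·30 = 60 ≡ 1, so λ ≡ 27·30 ≡ 43.
  x = λ² - 50 - 50 = 1849 - 100 ≡ 38; y = λ·(50 - 38) - 1 ≡ 43. → (38, 43)
3P: (38, 43) + (50, 1). λ = (1 - 43)/(50 - 38) ≡ 17/12 mod 59. 12⁻¹ ≡ 5 (mod 59), so λ ≡ 26.
  x = λ² - 38 - 50 = 676 - 88 ≡ 57; y = λ·(38 - 57) - 43 ≡ 53. → (57, 53)
4P: (57, 53) + (50, 1). λ = (1 - 53)/(50 - 57) ≡ 7/52 mod 59. 52⁻¹ ≡ 42 (mod 59), so λ ≡ 58.
  x = λ² - 57 - 50 = 3364 - 107 ≡ 12; y = λ·(57 - 12) - 53 ≡ 20. → (12, 20)
5P: (12, 20) + (50, 1). λ = (1 - 20)/(50 - 12) ≡ 40/38 mod 59. 38⁻¹ ≡ 14 (mod 59), so λ ≡ 29.
  x = λ² - 12 - 50 = 841 - 62 ≡ 12; y = λ·(12 - 12) - 20 ≡ 39. → (12, 39)

(12, 39)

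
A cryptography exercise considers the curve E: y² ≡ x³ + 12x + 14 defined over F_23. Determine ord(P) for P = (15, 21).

2P: tangent at (15, 21): λ = (3·15² + 12)/(2·21) ≡ 20/19. 19⁻¹ ≡ 17 (mod 23) since 19·17 = 323 ≡ 1, so λ ≡ 20·17 ≡ 18.
  x = λ² - 15 - 15 = 324 - 30 ≡ 18; y = λ·(15 - 18) - 21 ≡ 17. → (18, 17)
3P: (18, 17) + (15, 21). λ = (21 - 17)/(15 - 18) ≡ 4/20 mod 23. 20⁻¹ ≡ 15 (mod 23) since 20·15 = 300 ≡ 1, so λ ≡ 14.
  x = λ² - 18 - 15 = 196 - 33 ≡ 2; y = λ·(18 - 2) - 17 ≡ 0. → (2, 0)
4P: (2, 0) + (15, 21). λ = (21 - 0)/(15 - 2) ≡ 21/13 mod 23. 13⁻¹ ≡ 16 (mod 23), so λ ≡ 14.
  x = λ² - 2 - 15 = 196 - 17 ≡ 18; y = λ·(2 - 18) - 0 ≡ 6. → (18, 6)
5P: (18, 6) + (15, 21). λ = (21 - 6)/(15 - 18) ≡ 15/20 mod 23. 20⁻¹ ≡ 15 (mod 23), so λ ≡ 18.
  x = λ² - 18 - 15 = 324 - 33 ≡ 15; y = λ·(18 - 15) - 6 ≡ 2. → (15, 2)
6P: (15, 2) + (15, 21): same x and y₁ ≡ -y₂, so the sum is O.
6P = O, so the order is 6.

6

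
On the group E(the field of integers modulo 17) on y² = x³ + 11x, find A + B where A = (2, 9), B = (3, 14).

(3, 3)

(2, 9) + (3, 14). λ = (14 - 9)/(3 - 2) ≡ 5/1 mod 17. 1⁻¹ ≡ 1 (mod 17) since 1·1 = 1 ≡ 1, so λ ≡ 5.
  x = λ² - 2 - 3 = 25 - 5 ≡ 3; y = λ·(2 - 3) - 9 ≡ 3. → (3, 3)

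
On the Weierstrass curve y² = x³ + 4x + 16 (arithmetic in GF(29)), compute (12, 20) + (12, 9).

The two points share x = 12 and their y-coordinates satisfy 20 + 9 ≡ 0 (mod 29), so they are inverses. Their sum is the point at infinity.

O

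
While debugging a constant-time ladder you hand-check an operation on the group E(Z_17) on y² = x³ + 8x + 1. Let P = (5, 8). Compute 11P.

(14, 16)

Double-and-add on 11 = (1011)₂. Start with P = (5, 8) for the leading 1-bit.
double: tangent at (5, 8): λ = (3·5² + 8)/(2·8) ≡ 15/16. 16⁻¹ ≡ 16 (mod 17) since 16·16 = 256 ≡ 1, so λ ≡ 15·16 ≡ 2.
  x = λ² - 5 - 5 = 4 - 10 ≡ 11; y = λ·(5 - 11) - 8 ≡ 14. → (11, 14)
double: tangent at (11, 14): λ = (3·11² + 8)/(2·14) ≡ 14/11. 11⁻¹ ≡ 14 (mod 17) since 11·14 = 154 ≡ 1, so λ ≡ 14·14 ≡ 9.
  x = λ² - 11 - 11 = 81 - 22 ≡ 8; y = λ·(11 - 8) - 14 ≡ 13. → (8, 13)
add P: (8, 13) + (5, 8). λ = (8 - 13)/(5 - 8) ≡ 12/14 mod 17. 14⁻¹ ≡ 11 (mod 17) since 14·11 = 154 ≡ 1, so λ ≡ 13.
  x = λ² - 8 - 5 = 169 - 13 ≡ 3; y = λ·(8 - 3) - 13 ≡ 1. → (3, 1)
double: tangent at (3, 1): λ = (3·3² + 8)/(2·1) ≡ 1/2. 2⁻¹ ≡ 9 (mod 17) since 2·9 = 18 ≡ 1, so λ ≡ 1·9 ≡ 9.
  x = λ² - 3 - 3 = 81 - 6 ≡ 7; y = λ·(3 - 7) - 1 ≡ 14. → (7, 14)
add P: (7, 14) + (5, 8). λ = (8 - 14)/(5 - 7) ≡ 11/15 mod 17. 15⁻¹ ≡ 8 (mod 17) since 15·8 = 120 ≡ 1, so λ ≡ 3.
  x = λ² - 7 - 5 = 9 - 12 ≡ 14; y = λ·(7 - 14) - 14 ≡ 16. → (14, 16)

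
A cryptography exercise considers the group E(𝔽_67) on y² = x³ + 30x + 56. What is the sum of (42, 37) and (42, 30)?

O

The two points share x = 42 and their y-coordinates satisfy 37 + 30 ≡ 0 (mod 67), so they are inverses. Their sum is O.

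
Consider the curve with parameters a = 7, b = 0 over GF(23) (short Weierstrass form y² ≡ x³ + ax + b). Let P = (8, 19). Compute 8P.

Repeated addition: build up to 8P.
2P: tangent at (8, 19): λ = (3·8² + 7)/(2·19) ≡ 15/15. 15⁻¹ ≡ 20 (mod 23), so λ ≡ 15·20 ≡ 1.
  x = λ² - 8 - 8 = 1 - 16 ≡ 8; y = λ·(8 - 8) - 19 ≡ 4. → (8, 4)
3P: (8, 4) + (8, 19): same x and y₁ ≡ -y₂, so the sum is the point at infinity.
4P: the point at infinity + (8, 19) = (8, 19) (identity).
5P: tangent at (8, 19): λ = (3·8² + 7)/(2·19) ≡ 15/15. 15⁻¹ ≡ 20 (mod 23) since 15·20 = 300 ≡ 1, so λ ≡ 15·20 ≡ 1.
  x = λ² - 8 - 8 = 1 - 16 ≡ 8; y = λ·(8 - 8) - 19 ≡ 4. → (8, 4)
6P: (8, 4) + (8, 19): same x and y₁ ≡ -y₂, so the sum is the point at infinity.
7P: the point at infinity + (8, 19) = (8, 19) (identity).
8P: tangent at (8, 19): λ = (3·8² + 7)/(2·19) ≡ 15/15. 15⁻¹ ≡ 20 (mod 23), so λ ≡ 15·20 ≡ 1.
  x = λ² - 8 - 8 = 1 - 16 ≡ 8; y = λ·(8 - 8) - 19 ≡ 4. → (8, 4)

(8, 4)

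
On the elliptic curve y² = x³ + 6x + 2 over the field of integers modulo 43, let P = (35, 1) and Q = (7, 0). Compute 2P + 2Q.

(13, 27)

First 2P:
Repeated addition: build up to 2P.
2P: tangent at (35, 1): λ = (3·35² + 6)/(2·1) ≡ 26/2. 2⁻¹ ≡ 22 (mod 43), so λ ≡ 26·22 ≡ 13.
  x = λ² - 35 - 35 = 169 - 70 ≡ 13; y = λ·(35 - 13) - 1 ≡ 27. → (13, 27)
2P = (13, 27).
Next 2Q:
Repeated addition: build up to 2Q.
2Q: (7, 0) + (7, 0): same x and y₁ ≡ -y₂, so the sum is ∞.
2Q = ∞.
Finally 2P + 2Q:
(13, 27) + ∞ = (13, 27) (identity).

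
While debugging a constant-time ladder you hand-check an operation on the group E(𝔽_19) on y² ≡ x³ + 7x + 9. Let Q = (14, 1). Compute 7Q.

(1, 13)

Repeated addition: build up to 7Q.
2Q: tangent at (14, 1): λ = (3·14² + 7)/(2·1) ≡ 6/2. 2⁻¹ ≡ 10 (mod 19), so λ ≡ 6·10 ≡ 3.
  x = λ² - 14 - 14 = 9 - 28 ≡ 0; y = λ·(14 - 0) - 1 ≡ 3. → (0, 3)
3Q: (0, 3) + (14, 1). λ = (1 - 3)/(14 - 0) ≡ 17/14 mod 19. 14⁻¹ ≡ 15 (mod 19), so λ ≡ 8.
  x = λ² - 0 - 14 = 64 - 14 ≡ 12; y = λ·(0 - 12) - 3 ≡ 15. → (12, 15)
4Q: (12, 15) + (14, 1). λ = (1 - 15)/(14 - 12) ≡ 5/2 mod 19. 2⁻¹ ≡ 10 (mod 19) since 2·10 = 20 ≡ 1, so λ ≡ 12.
  x = λ² - 12 - 14 = 144 - 26 ≡ 4; y = λ·(12 - 4) - 15 ≡ 5. → (4, 5)
5Q: (4, 5) + (14, 1). λ = (1 - 5)/(14 - 4) ≡ 15/10 mod 19. 10⁻¹ ≡ 2 (mod 19), so λ ≡ 11.
  x = λ² - 4 - 14 = 121 - 18 ≡ 8; y = λ·(4 - 8) - 5 ≡ 8. → (8, 8)
6Q: (8, 8) + (14, 1). λ = (1 - 8)/(14 - 8) ≡ 12/6 mod 19. 6⁻¹ ≡ 16 (mod 19), so λ ≡ 2.
  x = λ² - 8 - 14 = 4 - 22 ≡ 1; y = λ·(8 - 1) - 8 ≡ 6. → (1, 6)
7Q: (1, 6) + (14, 1). λ = (1 - 6)/(14 - 1) ≡ 14/13 mod 19. 13⁻¹ ≡ 3 (mod 19), so λ ≡ 4.
  x = λ² - 1 - 14 = 16 - 15 ≡ 1; y = λ·(1 - 1) - 6 ≡ 13. → (1, 13)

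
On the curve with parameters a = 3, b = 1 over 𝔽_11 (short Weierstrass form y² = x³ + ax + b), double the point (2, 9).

tangent at (2, 9): λ = (3·2² + 3)/(2·9) ≡ 4/7. 7⁻¹ ≡ 8 (mod 11), so λ ≡ 4·8 ≡ 10.
  x = λ² - 2 - 2 = 100 - 4 ≡ 8; y = λ·(2 - 8) - 9 ≡ 8. → (8, 8)

(8, 8)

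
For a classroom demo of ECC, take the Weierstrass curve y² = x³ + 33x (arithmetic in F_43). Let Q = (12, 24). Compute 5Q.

(19, 2)

Repeated addition: build up to 5Q.
2Q: tangent at (12, 24): λ = (3·12² + 33)/(2·24) ≡ 35/5. 5⁻¹ ≡ 26 (mod 43) since 5·26 = 130 ≡ 1, so λ ≡ 35·26 ≡ 7.
  x = λ² - 12 - 12 = 49 - 24 ≡ 25; y = λ·(12 - 25) - 24 ≡ 14. → (25, 14)
3Q: (25, 14) + (12, 24). λ = (24 - 14)/(12 - 25) ≡ 10/30 mod 43. 30⁻¹ ≡ 33 (mod 43), so λ ≡ 29.
  x = λ² - 25 - 12 = 841 - 37 ≡ 30; y = λ·(25 - 30) - 14 ≡ 13. → (30, 13)
4Q: (30, 13) + (12, 24). λ = (24 - 13)/(12 - 30) ≡ 11/25 mod 43. 25⁻¹ ≡ 31 (mod 43) since 25·31 = 775 ≡ 1, so λ ≡ 40.
  x = λ² - 30 - 12 = 1600 - 42 ≡ 10; y = λ·(30 - 10) - 13 ≡ 13. → (10, 13)
5Q: (10, 13) + (12, 24). λ = (24 - 13)/(12 - 10) ≡ 11/2 mod 43. 2⁻¹ ≡ 22 (mod 43), so λ ≡ 27.
  x = λ² - 10 - 12 = 729 - 22 ≡ 19; y = λ·(10 - 19) - 13 ≡ 2. → (19, 2)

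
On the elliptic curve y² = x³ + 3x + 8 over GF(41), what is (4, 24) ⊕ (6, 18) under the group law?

(40, 2)

(4, 24) + (6, 18). λ = (18 - 24)/(6 - 4) ≡ 35/2 mod 41. 2⁻¹ ≡ 21 (mod 41) since 2·21 = 42 ≡ 1, so λ ≡ 38.
  x = λ² - 4 - 6 = 1444 - 10 ≡ 40; y = λ·(4 - 40) - 24 ≡ 2. → (40, 2)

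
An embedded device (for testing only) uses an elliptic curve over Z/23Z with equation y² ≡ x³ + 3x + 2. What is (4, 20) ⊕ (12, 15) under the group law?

(2, 19)

(4, 20) + (12, 15). λ = (15 - 20)/(12 - 4) ≡ 18/8 mod 23. 8⁻¹ ≡ 3 (mod 23) since 8·3 = 24 ≡ 1, so λ ≡ 8.
  x = λ² - 4 - 12 = 64 - 16 ≡ 2; y = λ·(4 - 2) - 20 ≡ 19. → (2, 19)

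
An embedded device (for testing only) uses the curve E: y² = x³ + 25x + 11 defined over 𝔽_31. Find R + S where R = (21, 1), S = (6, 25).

(14, 25)

(21, 1) + (6, 25). λ = (25 - 1)/(6 - 21) ≡ 24/16 mod 31. 16⁻¹ ≡ 2 (mod 31), so λ ≡ 17.
  x = λ² - 21 - 6 = 289 - 27 ≡ 14; y = λ·(21 - 14) - 1 ≡ 25. → (14, 25)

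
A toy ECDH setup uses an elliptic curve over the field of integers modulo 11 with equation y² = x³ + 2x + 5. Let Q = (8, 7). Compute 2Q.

(9, 9)

tangent at (8, 7): λ = (3·8² + 2)/(2·7) ≡ 7/3. 3⁻¹ ≡ 4 (mod 11), so λ ≡ 7·4 ≡ 6.
  x = λ² - 8 - 8 = 36 - 16 ≡ 9; y = λ·(8 - 9) - 7 ≡ 9. → (9, 9)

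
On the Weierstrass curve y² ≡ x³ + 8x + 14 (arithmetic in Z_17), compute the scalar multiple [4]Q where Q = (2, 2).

(5, 3)

Repeated addition: build up to 4Q.
2Q: tangent at (2, 2): λ = (3·2² + 8)/(2·2) ≡ 3/4. 4⁻¹ ≡ 13 (mod 17), so λ ≡ 3·13 ≡ 5.
  x = λ² - 2 - 2 = 25 - 4 ≡ 4; y = λ·(2 - 4) - 2 ≡ 5. → (4, 5)
3Q: (4, 5) + (2, 2). λ = (2 - 5)/(2 - 4) ≡ 14/15 mod 17. 15⁻¹ ≡ 8 (mod 17) since 15·8 = 120 ≡ 1, so λ ≡ 10.
  x = λ² - 4 - 2 = 100 - 6 ≡ 9; y = λ·(4 - 9) - 5 ≡ 13. → (9, 13)
4Q: (9, 13) + (2, 2). λ = (2 - 13)/(2 - 9) ≡ 6/10 mod 17. 10⁻¹ ≡ 12 (mod 17) since 10·12 = 120 ≡ 1, so λ ≡ 4.
  x = λ² - 9 - 2 = 16 - 11 ≡ 5; y = λ·(9 - 5) - 13 ≡ 3. → (5, 3)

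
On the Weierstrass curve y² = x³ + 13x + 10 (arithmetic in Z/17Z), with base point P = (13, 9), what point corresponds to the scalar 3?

Repeated addition: build up to 3P.
2P: tangent at (13, 9): λ = (3·13² + 13)/(2·9) ≡ 10/1. 1⁻¹ ≡ 1 (mod 17), so λ ≡ 10·1 ≡ 10.
  x = λ² - 13 - 13 = 100 - 26 ≡ 6; y = λ·(13 - 6) - 9 ≡ 10. → (6, 10)
3P: (6, 10) + (13, 9). λ = (9 - 10)/(13 - 6) ≡ 16/7 mod 17. 7⁻¹ ≡ 5 (mod 17) since 7·5 = 35 ≡ 1, so λ ≡ 12.
  x = λ² - 6 - 13 = 144 - 19 ≡ 6; y = λ·(6 - 6) - 10 ≡ 7. → (6, 7)

(6, 7)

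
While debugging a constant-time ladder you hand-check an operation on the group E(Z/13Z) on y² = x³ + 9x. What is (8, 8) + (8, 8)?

(1, 6)

tangent at (8, 8): λ = (3·8² + 9)/(2·8) ≡ 6/3. 3⁻¹ ≡ 9 (mod 13) since 3·9 = 27 ≡ 1, so λ ≡ 6·9 ≡ 2.
  x = λ² - 8 - 8 = 4 - 16 ≡ 1; y = λ·(8 - 1) - 8 ≡ 6. → (1, 6)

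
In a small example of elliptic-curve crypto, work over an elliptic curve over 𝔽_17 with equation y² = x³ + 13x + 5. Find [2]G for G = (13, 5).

(9, 16)

tangent at (13, 5): λ = (3·13² + 13)/(2·5) ≡ 10/10. 10⁻¹ ≡ 12 (mod 17), so λ ≡ 10·12 ≡ 1.
  x = λ² - 13 - 13 = 1 - 26 ≡ 9; y = λ·(13 - 9) - 5 ≡ 16. → (9, 16)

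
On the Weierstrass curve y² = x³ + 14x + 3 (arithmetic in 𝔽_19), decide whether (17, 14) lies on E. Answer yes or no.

y² = 14² ≡ 6; x³ + 14x + 3 = 5154 ≡ 5 (mod 19). 6 ≠ 5.

no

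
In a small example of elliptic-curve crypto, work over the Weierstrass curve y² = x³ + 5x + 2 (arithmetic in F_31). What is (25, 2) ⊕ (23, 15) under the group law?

(25, 2) + (23, 15). λ = (15 - 2)/(23 - 25) ≡ 13/29 mod 31. 29⁻¹ ≡ 15 (mod 31), so λ ≡ 9.
  x = λ² - 25 - 23 = 81 - 48 ≡ 2; y = λ·(25 - 2) - 2 ≡ 19. → (2, 19)

(2, 19)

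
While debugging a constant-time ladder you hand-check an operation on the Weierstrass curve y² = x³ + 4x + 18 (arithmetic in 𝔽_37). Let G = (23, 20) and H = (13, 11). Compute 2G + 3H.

First 2G:
Repeated addition: build up to 2G.
2G: tangent at (23, 20): λ = (3·23² + 4)/(2·20) ≡ 0/3. 3⁻¹ ≡ 25 (mod 37), so λ ≡ 0·25 ≡ 0.
  x = λ² - 23 - 23 = 0 - 46 ≡ 28; y = λ·(23 - 28) - 20 ≡ 17. → (28, 17)
2G = (28, 17).
Next 3H:
Repeated addition: build up to 3H.
2H: tangent at (13, 11): λ = (3·13² + 4)/(2·11) ≡ 30/22. 22⁻¹ ≡ 32 (mod 37), so λ ≡ 30·32 ≡ 35.
  x = λ² - 13 - 13 = 1225 - 26 ≡ 15; y = λ·(13 - 15) - 11 ≡ 30. → (15, 30)
3H: (15, 30) + (13, 11). λ = (11 - 30)/(13 - 15) ≡ 18/35 mod 37. 35⁻¹ ≡ 18 (mod 37) since 35·18 = 630 ≡ 1, so λ ≡ 28.
  x = λ² - 15 - 13 = 784 - 28 ≡ 16; y = λ·(15 - 16) - 30 ≡ 16. → (16, 16)
3H = (16, 16).
Finally 2G + 3H:
(28, 17) + (16, 16). λ = (16 - 17)/(16 - 28) ≡ 36/25 mod 37. 25⁻¹ ≡ 3 (mod 37), so λ ≡ 34.
  x = λ² - 28 - 16 = 1156 - 44 ≡ 2; y = λ·(28 - 2) - 17 ≡ 16. → (2, 16)

(2, 16)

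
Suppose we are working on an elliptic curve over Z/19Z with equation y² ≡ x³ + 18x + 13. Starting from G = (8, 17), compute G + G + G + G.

(2, 0)

Double-and-add on 4 = (100)₂. Start with G = (8, 17) for the leading 1-bit.
double: tangent at (8, 17): λ = (3·8² + 18)/(2·17) ≡ 1/15. 15⁻¹ ≡ 14 (mod 19), so λ ≡ 1·14 ≡ 14.
  x = λ² - 8 - 8 = 196 - 16 ≡ 9; y = λ·(8 - 9) - 17 ≡ 7. → (9, 7)
double: tangent at (9, 7): λ = (3·9² + 18)/(2·7) ≡ 14/14. 14⁻¹ ≡ 15 (mod 19), so λ ≡ 14·15 ≡ 1.
  x = λ² - 9 - 9 = 1 - 18 ≡ 2; y = λ·(9 - 2) - 7 ≡ 0. → (2, 0)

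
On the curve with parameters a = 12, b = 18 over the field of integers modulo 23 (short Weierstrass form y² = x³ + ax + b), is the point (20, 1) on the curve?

yes

y² = 1² ≡ 1; x³ + 12x + 18 = 8258 ≡ 1 (mod 23). 1 = 1.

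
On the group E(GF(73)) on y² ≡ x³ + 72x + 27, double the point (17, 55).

tangent at (17, 55): λ = (3·17² + 72)/(2·55) ≡ 63/37. 37⁻¹ ≡ 2 (mod 73), so λ ≡ 63·2 ≡ 53.
  x = λ² - 17 - 17 = 2809 - 34 ≡ 1; y = λ·(17 - 1) - 55 ≡ 63. → (1, 63)

(1, 63)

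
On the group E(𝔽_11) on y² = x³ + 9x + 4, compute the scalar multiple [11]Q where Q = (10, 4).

(7, 6)

Repeated addition: build up to 11Q.
2Q: tangent at (10, 4): λ = (3·10² + 9)/(2·4) ≡ 1/8. 8⁻¹ ≡ 7 (mod 11), so λ ≡ 1·7 ≡ 7.
  x = λ² - 10 - 10 = 49 - 20 ≡ 7; y = λ·(10 - 7) - 4 ≡ 6. → (7, 6)
3Q: (7, 6) + (10, 4). λ = (4 - 6)/(10 - 7) ≡ 9/3 mod 11. 3⁻¹ ≡ 4 (mod 11) since 3·4 = 12 ≡ 1, so λ ≡ 3.
  x = λ² - 7 - 10 = 9 - 17 ≡ 3; y = λ·(7 - 3) - 6 ≡ 6. → (3, 6)
4Q: (3, 6) + (10, 4). λ = (4 - 6)/(10 - 3) ≡ 9/7 mod 11. 7⁻¹ ≡ 8 (mod 11), so λ ≡ 6.
  x = λ² - 3 - 10 = 36 - 13 ≡ 1; y = λ·(3 - 1) - 6 ≡ 6. → (1, 6)
5Q: (1, 6) + (10, 4). λ = (4 - 6)/(10 - 1) ≡ 9/9 mod 11. 9⁻¹ ≡ 5 (mod 11) since 9·5 = 45 ≡ 1, so λ ≡ 1.
  x = λ² - 1 - 10 = 1 - 11 ≡ 1; y = λ·(1 - 1) - 6 ≡ 5. → (1, 5)
6Q: (1, 5) + (10, 4). λ = (4 - 5)/(10 - 1) ≡ 10/9 mod 11. 9⁻¹ ≡ 5 (mod 11) since 9·5 = 45 ≡ 1, so λ ≡ 6.
  x = λ² - 1 - 10 = 36 - 11 ≡ 3; y = λ·(1 - 3) - 5 ≡ 5. → (3, 5)
7Q: (3, 5) + (10, 4). λ = (4 - 5)/(10 - 3) ≡ 10/7 mod 11. 7⁻¹ ≡ 8 (mod 11) since 7·8 = 56 ≡ 1, so λ ≡ 3.
  x = λ² - 3 - 10 = 9 - 13 ≡ 7; y = λ·(3 - 7) - 5 ≡ 5. → (7, 5)
8Q: (7, 5) + (10, 4). λ = (4 - 5)/(10 - 7) ≡ 10/3 mod 11. 3⁻¹ ≡ 4 (mod 11) since 3·4 = 12 ≡ 1, so λ ≡ 7.
  x = λ² - 7 - 10 = 49 - 17 ≡ 10; y = λ·(7 - 10) - 5 ≡ 7. → (10, 7)
9Q: (10, 7) + (10, 4): same x and y₁ ≡ -y₂, so the sum is the point at infinity.
10Q: the point at infinity + (10, 4) = (10, 4) (identity).
11Q: tangent at (10, 4): λ = (3·10² + 9)/(2·4) ≡ 1/8. 8⁻¹ ≡ 7 (mod 11), so λ ≡ 1·7 ≡ 7.
  x = λ² - 10 - 10 = 49 - 20 ≡ 7; y = λ·(10 - 7) - 4 ≡ 6. → (7, 6)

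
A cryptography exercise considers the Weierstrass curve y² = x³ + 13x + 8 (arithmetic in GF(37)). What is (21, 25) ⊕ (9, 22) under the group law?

(21, 25) + (9, 22). λ = (22 - 25)/(9 - 21) ≡ 34/25 mod 37. 25⁻¹ ≡ 3 (mod 37) since 25·3 = 75 ≡ 1, so λ ≡ 28.
  x = λ² - 21 - 9 = 784 - 30 ≡ 14; y = λ·(21 - 14) - 25 ≡ 23. → (14, 23)

(14, 23)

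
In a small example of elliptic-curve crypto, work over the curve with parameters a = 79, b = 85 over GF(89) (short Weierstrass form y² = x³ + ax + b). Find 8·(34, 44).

(74, 81)

Write G = (34, 44).
Double-and-add on 8 = (1000)₂. Start with G = (34, 44) for the leading 1-bit.
double: tangent at (34, 44): λ = (3·34² + 79)/(2·44) ≡ 76/88. 88⁻¹ ≡ 88 (mod 89), so λ ≡ 76·88 ≡ 13.
  x = λ² - 34 - 34 = 169 - 68 ≡ 12; y = λ·(34 - 12) - 44 ≡ 64. → (12, 64)
double: tangent at (12, 64): λ = (3·12² + 79)/(2·64) ≡ 66/39. 39⁻¹ ≡ 16 (mod 89) since 39·16 = 624 ≡ 1, so λ ≡ 66·16 ≡ 77.
  x = λ² - 12 - 12 = 5929 - 24 ≡ 31; y = λ·(12 - 31) - 64 ≡ 75. → (31, 75)
double: tangent at (31, 75): λ = (3·31² + 79)/(2·75) ≡ 25/61. 61⁻¹ ≡ 54 (mod 89) since 61·54 = 3294 ≡ 1, so λ ≡ 25·54 ≡ 15.
  x = λ² - 31 - 31 = 225 - 62 ≡ 74; y = λ·(31 - 74) - 75 ≡ 81. → (74, 81)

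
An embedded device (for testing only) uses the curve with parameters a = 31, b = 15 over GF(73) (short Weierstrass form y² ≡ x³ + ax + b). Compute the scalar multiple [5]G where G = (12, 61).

Double-and-add on 5 = (101)₂. Start with G = (12, 61) for the leading 1-bit.
double: tangent at (12, 61): λ = (3·12² + 31)/(2·61) ≡ 25/49. 49⁻¹ ≡ 3 (mod 73), so λ ≡ 25·3 ≡ 2.
  x = λ² - 12 - 12 = 4 - 24 ≡ 53; y = λ·(12 - 53) - 61 ≡ 3. → (53, 3)
double: tangent at (53, 3): λ = (3·53² + 31)/(2·3) ≡ 63/6. 6⁻¹ ≡ 61 (mod 73), so λ ≡ 63·61 ≡ 47.
  x = λ² - 53 - 53 = 2209 - 106 ≡ 59; y = λ·(53 - 59) - 3 ≡ 7. → (59, 7)
add G: (59, 7) + (12, 61). λ = (61 - 7)/(12 - 59) ≡ 54/26 mod 73. 26⁻¹ ≡ 59 (mod 73), so λ ≡ 47.
  x = λ² - 59 - 12 = 2209 - 71 ≡ 21; y = λ·(59 - 21) - 7 ≡ 27. → (21, 27)

(21, 27)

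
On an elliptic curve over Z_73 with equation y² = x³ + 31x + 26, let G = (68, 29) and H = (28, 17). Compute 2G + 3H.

(30, 17)

First 2G:
Repeated addition: build up to 2G.
2G: tangent at (68, 29): λ = (3·68² + 31)/(2·29) ≡ 33/58. 58⁻¹ ≡ 34 (mod 73), so λ ≡ 33·34 ≡ 27.
  x = λ² - 68 - 68 = 729 - 136 ≡ 9; y = λ·(68 - 9) - 29 ≡ 31. → (9, 31)
2G = (9, 31).
Next 3H:
Repeated addition: build up to 3H.
2H: tangent at (28, 17): λ = (3·28² + 31)/(2·17) ≡ 47/34. 34⁻¹ ≡ 58 (mod 73), so λ ≡ 47·58 ≡ 25.
  x = λ² - 28 - 28 = 625 - 56 ≡ 58; y = λ·(28 - 58) - 17 ≡ 36. → (58, 36)
3H: (58, 36) + (28, 17). λ = (17 - 36)/(28 - 58) ≡ 54/43 mod 73. 43⁻¹ ≡ 17 (mod 73), so λ ≡ 42.
  x = λ² - 58 - 28 = 1764 - 86 ≡ 72; y = λ·(58 - 72) - 36 ≡ 33. → (72, 33)
3H = (72, 33).
Finally 2G + 3H:
(9, 31) + (72, 33). λ = (33 - 31)/(72 - 9) ≡ 2/63 mod 73. 63⁻¹ ≡ 51 (mod 73), so λ ≡ 29.
  x = λ² - 9 - 72 = 841 - 81 ≡ 30; y = λ·(9 - 30) - 31 ≡ 17. → (30, 17)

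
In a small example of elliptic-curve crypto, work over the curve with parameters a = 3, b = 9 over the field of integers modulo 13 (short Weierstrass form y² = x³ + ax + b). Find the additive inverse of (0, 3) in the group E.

-(0, 3) = (0, -3 mod 13) = (0, 10).

(0, 10)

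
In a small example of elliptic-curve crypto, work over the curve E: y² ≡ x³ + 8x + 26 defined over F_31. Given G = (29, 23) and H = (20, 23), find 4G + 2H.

O

First 4G:
Double-and-add on 4 = (100)₂. Start with G = (29, 23) for the leading 1-bit.
double: tangent at (29, 23): λ = (3·29² + 8)/(2·23) ≡ 20/15. 15⁻¹ ≡ 29 (mod 31) since 15·29 = 435 ≡ 1, so λ ≡ 20·29 ≡ 22.
  x = λ² - 29 - 29 = 484 - 58 ≡ 23; y = λ·(29 - 23) - 23 ≡ 16. → (23, 16)
double: tangent at (23, 16): λ = (3·23² + 8)/(2·16) ≡ 14/1. 1⁻¹ ≡ 1 (mod 31) since 1·1 = 1 ≡ 1, so λ ≡ 14·1 ≡ 14.
  x = λ² - 23 - 23 = 196 - 46 ≡ 26; y = λ·(23 - 26) - 16 ≡ 4. → (26, 4)
4G = (26, 4).
Next 2H:
Repeated addition: build up to 2H.
2H: tangent at (20, 23): λ = (3·20² + 8)/(2·23) ≡ 30/15. 15⁻¹ ≡ 29 (mod 31), so λ ≡ 30·29 ≡ 2.
  x = λ² - 20 - 20 = 4 - 40 ≡ 26; y = λ·(20 - 26) - 23 ≡ 27. → (26, 27)
2H = (26, 27).
Finally 4G + 2H:
(26, 4) + (26, 27): same x and y₁ ≡ -y₂, so the sum is O.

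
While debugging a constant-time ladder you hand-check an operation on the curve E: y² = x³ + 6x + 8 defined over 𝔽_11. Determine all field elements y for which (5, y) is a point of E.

3, 8

x³ + 6x + 8 = 163 ≡ 9 (mod 11).
Square roots of 9 mod 11: 3 and 8 (since 3² = 9 ≡ 9).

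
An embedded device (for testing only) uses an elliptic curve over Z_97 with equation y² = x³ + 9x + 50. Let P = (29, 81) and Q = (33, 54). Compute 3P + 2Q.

(17, 13)

First 3P:
Repeated addition: build up to 3P.
2P: tangent at (29, 81): λ = (3·29² + 9)/(2·81) ≡ 10/65. 65⁻¹ ≡ 3 (mod 97), so λ ≡ 10·3 ≡ 30.
  x = λ² - 29 - 29 = 900 - 58 ≡ 66; y = λ·(29 - 66) - 81 ≡ 70. → (66, 70)
3P: (66, 70) + (29, 81). λ = (81 - 70)/(29 - 66) ≡ 11/60 mod 97. 60⁻¹ ≡ 76 (mod 97), so λ ≡ 60.
  x = λ² - 66 - 29 = 3600 - 95 ≡ 13; y = λ·(66 - 13) - 70 ≡ 6. → (13, 6)
3P = (13, 6).
Next 2Q:
Repeated addition: build up to 2Q.
2Q: tangent at (33, 54): λ = (3·33² + 9)/(2·54) ≡ 75/11. 11⁻¹ ≡ 53 (mod 97) since 11·53 = 583 ≡ 1, so λ ≡ 75·53 ≡ 95.
  x = λ² - 33 - 33 = 9025 - 66 ≡ 35; y = λ·(33 - 35) - 54 ≡ 47. → (35, 47)
2Q = (35, 47).
Finally 3P + 2Q:
(13, 6) + (35, 47). λ = (47 - 6)/(35 - 13) ≡ 41/22 mod 97. 22⁻¹ ≡ 75 (mod 97), so λ ≡ 68.
  x = λ² - 13 - 35 = 4624 - 48 ≡ 17; y = λ·(13 - 17) - 6 ≡ 13. → (17, 13)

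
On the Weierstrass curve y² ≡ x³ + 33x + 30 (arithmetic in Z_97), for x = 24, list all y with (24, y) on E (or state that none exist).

x³ + 33x + 30 = 14646 ≡ 96 (mod 97).
Square roots of 96 mod 97: 22 and 75 (since 22² = 484 ≡ 96).

22, 75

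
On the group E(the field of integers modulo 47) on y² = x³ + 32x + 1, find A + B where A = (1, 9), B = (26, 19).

(1, 9) + (26, 19). λ = (19 - 9)/(26 - 1) ≡ 10/25 mod 47. 25⁻¹ ≡ 32 (mod 47) since 25·32 = 800 ≡ 1, so λ ≡ 38.
  x = λ² - 1 - 26 = 1444 - 27 ≡ 7; y = λ·(1 - 7) - 9 ≡ 45. → (7, 45)

(7, 45)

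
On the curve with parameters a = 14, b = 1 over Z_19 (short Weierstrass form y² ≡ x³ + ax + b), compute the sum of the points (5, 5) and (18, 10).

(12, 4)

(5, 5) + (18, 10). λ = (10 - 5)/(18 - 5) ≡ 5/13 mod 19. 13⁻¹ ≡ 3 (mod 19) since 13·3 = 39 ≡ 1, so λ ≡ 15.
  x = λ² - 5 - 18 = 225 - 23 ≡ 12; y = λ·(5 - 12) - 5 ≡ 4. → (12, 4)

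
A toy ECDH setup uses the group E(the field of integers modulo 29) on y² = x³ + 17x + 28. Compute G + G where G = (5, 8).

tangent at (5, 8): λ = (3·5² + 17)/(2·8) ≡ 5/16. 16⁻¹ ≡ 20 (mod 29), so λ ≡ 5·20 ≡ 13.
  x = λ² - 5 - 5 = 169 - 10 ≡ 14; y = λ·(5 - 14) - 8 ≡ 20. → (14, 20)

(14, 20)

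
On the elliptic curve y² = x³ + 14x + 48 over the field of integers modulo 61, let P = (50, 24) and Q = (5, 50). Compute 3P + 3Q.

(7, 60)

First 3P:
Repeated addition: build up to 3P.
2P: tangent at (50, 24): λ = (3·50² + 14)/(2·24) ≡ 11/48. 48⁻¹ ≡ 14 (mod 61) since 48·14 = 672 ≡ 1, so λ ≡ 11·14 ≡ 32.
  x = λ² - 50 - 50 = 1024 - 100 ≡ 9; y = λ·(50 - 9) - 24 ≡ 7. → (9, 7)
3P: (9, 7) + (50, 24). λ = (24 - 7)/(50 - 9) ≡ 17/41 mod 61. 41⁻¹ ≡ 3 (mod 61), so λ ≡ 51.
  x = λ² - 9 - 50 = 2601 - 59 ≡ 41; y = λ·(9 - 41) - 7 ≡ 8. → (41, 8)
3P = (41, 8).
Next 3Q:
Repeated addition: build up to 3Q.
2Q: tangent at (5, 50): λ = (3·5² + 14)/(2·50) ≡ 28/39. 39⁻¹ ≡ 36 (mod 61), so λ ≡ 28·36 ≡ 32.
  x = λ² - 5 - 5 = 1024 - 10 ≡ 38; y = λ·(5 - 38) - 50 ≡ 53. → (38, 53)
3Q: (38, 53) + (5, 50). λ = (50 - 53)/(5 - 38) ≡ 58/28 mod 61. 28⁻¹ ≡ 24 (mod 61) since 28·24 = 672 ≡ 1, so λ ≡ 50.
  x = λ² - 38 - 5 = 2500 - 43 ≡ 17; y = λ·(38 - 17) - 53 ≡ 21. → (17, 21)
3Q = (17, 21).
Finally 3P + 3Q:
(41, 8) + (17, 21). λ = (21 - 8)/(17 - 41) ≡ 13/37 mod 61. 37⁻¹ ≡ 33 (mod 61), so λ ≡ 2.
  x = λ² - 41 - 17 = 4 - 58 ≡ 7; y = λ·(41 - 7) - 8 ≡ 60. → (7, 60)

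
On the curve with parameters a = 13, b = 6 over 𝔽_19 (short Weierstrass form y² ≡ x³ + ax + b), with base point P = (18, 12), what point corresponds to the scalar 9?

Repeated addition: build up to 9P.
2P: tangent at (18, 12): λ = (3·18² + 13)/(2·12) ≡ 16/5. 5⁻¹ ≡ 4 (mod 19) since 5·4 = 20 ≡ 1, so λ ≡ 16·4 ≡ 7.
  x = λ² - 18 - 18 = 49 - 36 ≡ 13; y = λ·(18 - 13) - 12 ≡ 4. → (13, 4)
3P: (13, 4) + (18, 12). λ = (12 - 4)/(18 - 13) ≡ 8/5 mod 19. 5⁻¹ ≡ 4 (mod 19), so λ ≡ 13.
  x = λ² - 13 - 18 = 169 - 31 ≡ 5; y = λ·(13 - 5) - 4 ≡ 5. → (5, 5)
4P: (5, 5) + (18, 12). λ = (12 - 5)/(18 - 5) ≡ 7/13 mod 19. 13⁻¹ ≡ 3 (mod 19), so λ ≡ 2.
  x = λ² - 5 - 18 = 4 - 23 ≡ 0; y = λ·(5 - 0) - 5 ≡ 5. → (0, 5)
5P: (0, 5) + (18, 12). λ = (12 - 5)/(18 - 0) ≡ 7/18 mod 19. 18⁻¹ ≡ 18 (mod 19), so λ ≡ 12.
  x = λ² - 0 - 18 = 144 - 18 ≡ 12; y = λ·(0 - 12) - 5 ≡ 3. → (12, 3)
6P: (12, 3) + (18, 12). λ = (12 - 3)/(18 - 12) ≡ 9/6 mod 19. 6⁻¹ ≡ 16 (mod 19) since 6·16 = 96 ≡ 1, so λ ≡ 11.
  x = λ² - 12 - 18 = 121 - 30 ≡ 15; y = λ·(12 - 15) - 3 ≡ 2. → (15, 2)
7P: (15, 2) + (18, 12). λ = (12 - 2)/(18 - 15) ≡ 10/3 mod 19. 3⁻¹ ≡ 13 (mod 19) since 3·13 = 39 ≡ 1, so λ ≡ 16.
  x = λ² - 15 - 18 = 256 - 33 ≡ 14; y = λ·(15 - 14) - 2 ≡ 14. → (14, 14)
8P: (14, 14) + (18, 12). λ = (12 - 14)/(18 - 14) ≡ 17/4 mod 19. 4⁻¹ ≡ 5 (mod 19), so λ ≡ 9.
  x = λ² - 14 - 18 = 81 - 32 ≡ 11; y = λ·(14 - 11) - 14 ≡ 13. → (11, 13)
9P: (11, 13) + (18, 12). λ = (12 - 13)/(18 - 11) ≡ 18/7 mod 19. 7⁻¹ ≡ 11 (mod 19) since 7·11 = 77 ≡ 1, so λ ≡ 8.
  x = λ² - 11 - 18 = 64 - 29 ≡ 16; y = λ·(11 - 16) - 13 ≡ 4. → (16, 4)

(16, 4)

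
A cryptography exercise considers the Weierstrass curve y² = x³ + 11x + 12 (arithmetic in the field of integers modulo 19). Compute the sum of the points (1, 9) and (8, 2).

(1, 9) + (8, 2). λ = (2 - 9)/(8 - 1) ≡ 12/7 mod 19. 7⁻¹ ≡ 11 (mod 19), so λ ≡ 18.
  x = λ² - 1 - 8 = 324 - 9 ≡ 11; y = λ·(1 - 11) - 9 ≡ 1. → (11, 1)

(11, 1)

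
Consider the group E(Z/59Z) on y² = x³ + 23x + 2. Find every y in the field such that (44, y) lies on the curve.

none

x³ + 23x + 2 = 86198 ≡ 58 (mod 59).
58 is a non-residue mod 59; no y exists.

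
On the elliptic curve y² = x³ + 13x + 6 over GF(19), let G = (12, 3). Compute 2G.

(1, 18)

tangent at (12, 3): λ = (3·12² + 13)/(2·3) ≡ 8/6. 6⁻¹ ≡ 16 (mod 19), so λ ≡ 8·16 ≡ 14.
  x = λ² - 12 - 12 = 196 - 24 ≡ 1; y = λ·(12 - 1) - 3 ≡ 18. → (1, 18)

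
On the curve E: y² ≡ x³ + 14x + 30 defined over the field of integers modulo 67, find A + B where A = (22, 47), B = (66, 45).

(55, 55)

(22, 47) + (66, 45). λ = (45 - 47)/(66 - 22) ≡ 65/44 mod 67. 44⁻¹ ≡ 32 (mod 67) since 44·32 = 1408 ≡ 1, so λ ≡ 3.
  x = λ² - 22 - 66 = 9 - 88 ≡ 55; y = λ·(22 - 55) - 47 ≡ 55. → (55, 55)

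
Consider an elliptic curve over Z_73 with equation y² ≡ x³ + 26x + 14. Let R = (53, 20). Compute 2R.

(39, 66)

tangent at (53, 20): λ = (3·53² + 26)/(2·20) ≡ 58/40. 40⁻¹ ≡ 42 (mod 73), so λ ≡ 58·42 ≡ 27.
  x = λ² - 53 - 53 = 729 - 106 ≡ 39; y = λ·(53 - 39) - 20 ≡ 66. → (39, 66)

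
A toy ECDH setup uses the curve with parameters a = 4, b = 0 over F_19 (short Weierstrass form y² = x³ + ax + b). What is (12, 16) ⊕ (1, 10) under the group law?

(3, 1)

(12, 16) + (1, 10). λ = (10 - 16)/(1 - 12) ≡ 13/8 mod 19. 8⁻¹ ≡ 12 (mod 19), so λ ≡ 4.
  x = λ² - 12 - 1 = 16 - 13 ≡ 3; y = λ·(12 - 3) - 16 ≡ 1. → (3, 1)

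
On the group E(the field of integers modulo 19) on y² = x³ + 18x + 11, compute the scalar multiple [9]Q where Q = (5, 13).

Repeated addition: build up to 9Q.
2Q: tangent at (5, 13): λ = (3·5² + 18)/(2·13) ≡ 17/7. 7⁻¹ ≡ 11 (mod 19), so λ ≡ 17·11 ≡ 16.
  x = λ² - 5 - 5 = 256 - 10 ≡ 18; y = λ·(5 - 18) - 13 ≡ 7. → (18, 7)
3Q: (18, 7) + (5, 13). λ = (13 - 7)/(5 - 18) ≡ 6/6 mod 19. 6⁻¹ ≡ 16 (mod 19), so λ ≡ 1.
  x = λ² - 18 - 5 = 1 - 23 ≡ 16; y = λ·(18 - 16) - 7 ≡ 14. → (16, 14)
4Q: (16, 14) + (5, 13). λ = (13 - 14)/(5 - 16) ≡ 18/8 mod 19. 8⁻¹ ≡ 12 (mod 19), so λ ≡ 7.
  x = λ² - 16 - 5 = 49 - 21 ≡ 9; y = λ·(16 - 9) - 14 ≡ 16. → (9, 16)
5Q: (9, 16) + (5, 13). λ = (13 - 16)/(5 - 9) ≡ 16/15 mod 19. 15⁻¹ ≡ 14 (mod 19), so λ ≡ 15.
  x = λ² - 9 - 5 = 225 - 14 ≡ 2; y = λ·(9 - 2) - 16 ≡ 13. → (2, 13)
6Q: (2, 13) + (5, 13). λ = (13 - 13)/(5 - 2) ≡ 0/3 mod 19. 3⁻¹ ≡ 13 (mod 19) since 3·13 = 39 ≡ 1, so λ ≡ 0.
  x = λ² - 2 - 5 = 0 - 7 ≡ 12; y = λ·(2 - 12) - 13 ≡ 6. → (12, 6)
7Q: (12, 6) + (5, 13). λ = (13 - 6)/(5 - 12) ≡ 7/12 mod 19. 12⁻¹ ≡ 8 (mod 19), so λ ≡ 18.
  x = λ² - 12 - 5 = 324 - 17 ≡ 3; y = λ·(12 - 3) - 6 ≡ 4. → (3, 4)
8Q: (3, 4) + (5, 13). λ = (13 - 4)/(5 - 3) ≡ 9/2 mod 19. 2⁻¹ ≡ 10 (mod 19), so λ ≡ 14.
  x = λ² - 3 - 5 = 196 - 8 ≡ 17; y = λ·(3 - 17) - 4 ≡ 9. → (17, 9)
9Q: (17, 9) + (5, 13). λ = (13 - 9)/(5 - 17) ≡ 4/7 mod 19. 7⁻¹ ≡ 11 (mod 19), so λ ≡ 6.
  x = λ² - 17 - 5 = 36 - 22 ≡ 14; y = λ·(17 - 14) - 9 ≡ 9. → (14, 9)

(14, 9)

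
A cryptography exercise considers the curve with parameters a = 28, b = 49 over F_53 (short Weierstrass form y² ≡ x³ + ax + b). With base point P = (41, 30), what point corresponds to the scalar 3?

(5, 46)

Repeated addition: build up to 3P.
2P: tangent at (41, 30): λ = (3·41² + 28)/(2·30) ≡ 36/7. 7⁻¹ ≡ 38 (mod 53), so λ ≡ 36·38 ≡ 43.
  x = λ² - 41 - 41 = 1849 - 82 ≡ 18; y = λ·(41 - 18) - 30 ≡ 5. → (18, 5)
3P: (18, 5) + (41, 30). λ = (30 - 5)/(41 - 18) ≡ 25/23 mod 53. 23⁻¹ ≡ 30 (mod 53), so λ ≡ 8.
  x = λ² - 18 - 41 = 64 - 59 ≡ 5; y = λ·(18 - 5) - 5 ≡ 46. → (5, 46)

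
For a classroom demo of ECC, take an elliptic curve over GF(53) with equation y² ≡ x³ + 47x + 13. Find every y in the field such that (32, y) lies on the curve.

10, 43

x³ + 47x + 13 = 34285 ≡ 47 (mod 53).
Square roots of 47 mod 53: 10 and 43 (since 10² = 100 ≡ 47).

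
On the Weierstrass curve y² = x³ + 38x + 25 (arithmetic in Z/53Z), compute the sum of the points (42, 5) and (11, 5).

(0, 48)

(42, 5) + (11, 5). λ = (5 - 5)/(11 - 42) ≡ 0/22 mod 53. 22⁻¹ ≡ 41 (mod 53), so λ ≡ 0.
  x = λ² - 42 - 11 = 0 - 53 ≡ 0; y = λ·(42 - 0) - 5 ≡ 48. → (0, 48)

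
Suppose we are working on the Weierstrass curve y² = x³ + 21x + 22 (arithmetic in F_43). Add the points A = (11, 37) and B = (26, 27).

(16, 38)

(11, 37) + (26, 27). λ = (27 - 37)/(26 - 11) ≡ 33/15 mod 43. 15⁻¹ ≡ 23 (mod 43) since 15·23 = 345 ≡ 1, so λ ≡ 28.
  x = λ² - 11 - 26 = 784 - 37 ≡ 16; y = λ·(11 - 16) - 37 ≡ 38. → (16, 38)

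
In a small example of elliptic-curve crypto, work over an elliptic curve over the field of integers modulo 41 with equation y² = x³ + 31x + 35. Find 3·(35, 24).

Write P = (35, 24).
Repeated addition: build up to 3P.
2P: tangent at (35, 24): λ = (3·35² + 31)/(2·24) ≡ 16/7. 7⁻¹ ≡ 6 (mod 41), so λ ≡ 16·6 ≡ 14.
  x = λ² - 35 - 35 = 196 - 70 ≡ 3; y = λ·(35 - 3) - 24 ≡ 14. → (3, 14)
3P: (3, 14) + (35, 24). λ = (24 - 14)/(35 - 3) ≡ 10/32 mod 41. 32⁻¹ ≡ 9 (mod 41), so λ ≡ 8.
  x = λ² - 3 - 35 = 64 - 38 ≡ 26; y = λ·(3 - 26) - 14 ≡ 7. → (26, 7)

(26, 7)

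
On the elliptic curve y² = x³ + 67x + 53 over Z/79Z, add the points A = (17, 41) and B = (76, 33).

(62, 20)

(17, 41) + (76, 33). λ = (33 - 41)/(76 - 17) ≡ 71/59 mod 79. 59⁻¹ ≡ 75 (mod 79) since 59·75 = 4425 ≡ 1, so λ ≡ 32.
  x = λ² - 17 - 76 = 1024 - 93 ≡ 62; y = λ·(17 - 62) - 41 ≡ 20. → (62, 20)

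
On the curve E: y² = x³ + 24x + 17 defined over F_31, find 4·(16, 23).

Write Q = (16, 23).
Double-and-add on 4 = (100)₂. Start with Q = (16, 23) for the leading 1-bit.
double: tangent at (16, 23): λ = (3·16² + 24)/(2·23) ≡ 17/15. 15⁻¹ ≡ 29 (mod 31) since 15·29 = 435 ≡ 1, so λ ≡ 17·29 ≡ 28.
  x = λ² - 16 - 16 = 784 - 32 ≡ 8; y = λ·(16 - 8) - 23 ≡ 15. → (8, 15)
double: tangent at (8, 15): λ = (3·8² + 24)/(2·15) ≡ 30/30. 30⁻¹ ≡ 30 (mod 31), so λ ≡ 30·30 ≡ 1.
  x = λ² - 8 - 8 = 1 - 16 ≡ 16; y = λ·(8 - 16) - 15 ≡ 8. → (16, 8)

(16, 8)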